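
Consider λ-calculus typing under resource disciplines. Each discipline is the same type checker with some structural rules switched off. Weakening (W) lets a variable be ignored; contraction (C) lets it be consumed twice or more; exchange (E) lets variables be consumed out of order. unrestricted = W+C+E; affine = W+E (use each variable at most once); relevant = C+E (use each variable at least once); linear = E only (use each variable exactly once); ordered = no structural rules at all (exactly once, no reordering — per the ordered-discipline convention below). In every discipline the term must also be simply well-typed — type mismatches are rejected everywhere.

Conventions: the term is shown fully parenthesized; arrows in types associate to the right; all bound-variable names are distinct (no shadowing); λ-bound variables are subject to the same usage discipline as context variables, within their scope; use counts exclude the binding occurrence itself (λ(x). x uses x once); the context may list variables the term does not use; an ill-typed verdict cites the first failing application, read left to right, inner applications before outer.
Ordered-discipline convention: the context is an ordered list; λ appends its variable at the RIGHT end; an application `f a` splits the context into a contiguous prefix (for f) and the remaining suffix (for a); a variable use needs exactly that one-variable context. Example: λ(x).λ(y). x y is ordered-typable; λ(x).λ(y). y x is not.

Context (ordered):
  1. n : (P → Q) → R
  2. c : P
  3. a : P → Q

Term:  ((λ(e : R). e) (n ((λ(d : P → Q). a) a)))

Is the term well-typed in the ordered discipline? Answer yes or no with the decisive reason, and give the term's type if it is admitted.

no — needs contraction — a ×2; c, d left unused
use counts: n: 1, c: 0, a: 2, e (λ-bound): 1, d (λ-bound): 0
use order (left to right): e, n, a, a
typing: the term checks, with type R
per-discipline verdicts: ordered ✗ | linear ✗ | affine ✗ | relevant ✗ | unrestricted ✓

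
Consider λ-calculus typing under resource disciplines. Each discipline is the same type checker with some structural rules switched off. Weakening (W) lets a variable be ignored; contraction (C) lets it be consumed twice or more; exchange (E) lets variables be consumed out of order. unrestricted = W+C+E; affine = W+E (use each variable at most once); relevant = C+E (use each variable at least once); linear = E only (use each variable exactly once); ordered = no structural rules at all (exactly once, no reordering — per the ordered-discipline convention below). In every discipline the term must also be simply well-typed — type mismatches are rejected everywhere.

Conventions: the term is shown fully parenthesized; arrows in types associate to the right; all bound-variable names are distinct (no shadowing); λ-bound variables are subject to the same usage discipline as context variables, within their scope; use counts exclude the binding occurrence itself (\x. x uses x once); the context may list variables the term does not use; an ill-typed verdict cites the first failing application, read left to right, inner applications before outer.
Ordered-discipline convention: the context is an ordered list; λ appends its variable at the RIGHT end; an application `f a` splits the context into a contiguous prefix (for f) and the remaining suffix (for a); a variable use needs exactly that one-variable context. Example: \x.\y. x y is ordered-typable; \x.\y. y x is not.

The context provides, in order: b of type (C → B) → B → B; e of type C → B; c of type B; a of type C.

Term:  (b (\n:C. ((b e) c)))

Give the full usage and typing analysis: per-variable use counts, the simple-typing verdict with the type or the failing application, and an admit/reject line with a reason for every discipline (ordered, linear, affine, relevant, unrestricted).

usage: b: 2; e: 1; c: 1; a: 0; n (λ-bound): 0
uses in reading order: b, b, e, c
typing: well-typed at B → B
ordered: ✗ — repeated use of b ×2; unused: a, n — weakening required
linear: ✗ — repeated use of b ×2; unused: a, n — weakening required
affine: ✗ — repeated use of b ×2
relevant: ✗ — unused: a, n — weakening required
unrestricted: ✓ — type-checks (B → B) and nothing is barred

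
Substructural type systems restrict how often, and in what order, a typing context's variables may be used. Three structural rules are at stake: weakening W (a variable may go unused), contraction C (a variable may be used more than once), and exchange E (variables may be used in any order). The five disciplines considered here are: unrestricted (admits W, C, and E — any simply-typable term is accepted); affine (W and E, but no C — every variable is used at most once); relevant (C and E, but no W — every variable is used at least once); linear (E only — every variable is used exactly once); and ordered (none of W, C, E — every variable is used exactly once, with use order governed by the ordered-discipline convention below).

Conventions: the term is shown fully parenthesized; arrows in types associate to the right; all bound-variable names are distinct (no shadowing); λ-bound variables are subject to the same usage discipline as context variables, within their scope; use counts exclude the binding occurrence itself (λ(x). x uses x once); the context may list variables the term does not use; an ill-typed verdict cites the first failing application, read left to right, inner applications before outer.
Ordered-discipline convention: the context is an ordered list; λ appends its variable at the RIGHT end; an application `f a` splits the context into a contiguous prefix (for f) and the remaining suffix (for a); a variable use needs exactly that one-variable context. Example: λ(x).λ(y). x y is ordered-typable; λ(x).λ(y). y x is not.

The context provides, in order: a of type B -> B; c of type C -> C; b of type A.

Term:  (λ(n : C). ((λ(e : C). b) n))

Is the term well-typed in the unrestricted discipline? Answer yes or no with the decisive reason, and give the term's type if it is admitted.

yes — simply typable at C -> A; W, C, E all held; term : C -> A
counts: a: 0, c: 0, b: 1, n (bound): 1, e (bound): 0
left-to-right use order: b, n
typing: well-typed at C -> A
all disciplines: ordered ✗; linear ✗; affine ✓; relevant ✗; unrestricted ✓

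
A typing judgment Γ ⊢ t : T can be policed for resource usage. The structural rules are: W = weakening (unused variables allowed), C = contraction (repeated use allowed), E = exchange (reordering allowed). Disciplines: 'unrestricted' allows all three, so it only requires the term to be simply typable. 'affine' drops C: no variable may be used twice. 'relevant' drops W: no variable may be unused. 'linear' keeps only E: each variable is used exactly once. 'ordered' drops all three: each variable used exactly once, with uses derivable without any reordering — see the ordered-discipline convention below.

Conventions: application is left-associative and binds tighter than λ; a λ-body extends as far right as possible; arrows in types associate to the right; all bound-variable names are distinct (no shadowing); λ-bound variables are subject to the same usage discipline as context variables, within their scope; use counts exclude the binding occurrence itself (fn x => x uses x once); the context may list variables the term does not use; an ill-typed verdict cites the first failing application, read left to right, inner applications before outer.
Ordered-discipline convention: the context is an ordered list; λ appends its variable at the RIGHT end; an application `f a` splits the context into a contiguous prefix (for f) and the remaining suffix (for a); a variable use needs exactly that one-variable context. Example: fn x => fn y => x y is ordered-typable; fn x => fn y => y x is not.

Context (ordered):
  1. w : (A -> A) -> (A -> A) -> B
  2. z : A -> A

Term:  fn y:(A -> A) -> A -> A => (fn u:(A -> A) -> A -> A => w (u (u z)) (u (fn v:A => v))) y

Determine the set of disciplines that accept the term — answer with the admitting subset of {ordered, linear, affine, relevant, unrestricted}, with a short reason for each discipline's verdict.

admitted by: relevant, unrestricted
variable uses: w: 1; z: 1; y [bound]: 1; u [bound]: 3; v [bound]: 1
use order (left to right): w, u, u, z, u, v, y
typing: well-typed — term : ((A -> A) -> A -> A) -> B
ordered: ✗, uses contraction: u ×3
linear: ✗, uses contraction: u ×3
affine: ✗, uses contraction: u ×3
relevant: ✓, at least one use each (w, z, y, u, v)
unrestricted: ✓, typability at ((A -> A) -> A -> A) -> B is all that's needed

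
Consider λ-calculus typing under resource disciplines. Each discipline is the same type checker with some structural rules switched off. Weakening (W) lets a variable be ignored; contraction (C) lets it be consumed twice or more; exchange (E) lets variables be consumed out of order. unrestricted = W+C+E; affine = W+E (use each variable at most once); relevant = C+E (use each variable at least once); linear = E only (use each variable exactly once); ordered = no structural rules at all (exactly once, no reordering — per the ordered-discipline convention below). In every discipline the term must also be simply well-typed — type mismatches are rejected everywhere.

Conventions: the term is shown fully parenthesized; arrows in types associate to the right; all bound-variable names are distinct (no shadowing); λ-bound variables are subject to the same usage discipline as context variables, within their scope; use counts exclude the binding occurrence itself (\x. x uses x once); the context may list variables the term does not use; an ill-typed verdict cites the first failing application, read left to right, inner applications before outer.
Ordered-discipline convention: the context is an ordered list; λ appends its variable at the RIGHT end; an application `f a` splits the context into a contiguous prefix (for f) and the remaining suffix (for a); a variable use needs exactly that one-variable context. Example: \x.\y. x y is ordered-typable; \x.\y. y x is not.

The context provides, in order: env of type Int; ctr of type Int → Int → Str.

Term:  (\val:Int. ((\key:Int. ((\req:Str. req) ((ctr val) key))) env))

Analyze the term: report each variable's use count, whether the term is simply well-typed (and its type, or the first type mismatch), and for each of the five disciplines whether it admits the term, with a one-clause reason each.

use counts: env ×1; ctr ×1; val (λ-bound) ×1; key (λ-bound) ×1; req (λ-bound) ×1
left-to-right use order: req, ctr, val, key, env
typing: ✓ — Int → Str
ordered ✗ (no contiguous prefix/suffix split fits req, ctr, val, key, env)
linear ✓ (each of env, ctr, val, key, req used exactly once)
affine ✓ (env, ctr, val, key, req: no repeats, contraction unneeded)
relevant ✓ (every one of env, ctr, val, key, req appears)
unrestricted ✓ (simply typable at Int → Str; W, C, E all held)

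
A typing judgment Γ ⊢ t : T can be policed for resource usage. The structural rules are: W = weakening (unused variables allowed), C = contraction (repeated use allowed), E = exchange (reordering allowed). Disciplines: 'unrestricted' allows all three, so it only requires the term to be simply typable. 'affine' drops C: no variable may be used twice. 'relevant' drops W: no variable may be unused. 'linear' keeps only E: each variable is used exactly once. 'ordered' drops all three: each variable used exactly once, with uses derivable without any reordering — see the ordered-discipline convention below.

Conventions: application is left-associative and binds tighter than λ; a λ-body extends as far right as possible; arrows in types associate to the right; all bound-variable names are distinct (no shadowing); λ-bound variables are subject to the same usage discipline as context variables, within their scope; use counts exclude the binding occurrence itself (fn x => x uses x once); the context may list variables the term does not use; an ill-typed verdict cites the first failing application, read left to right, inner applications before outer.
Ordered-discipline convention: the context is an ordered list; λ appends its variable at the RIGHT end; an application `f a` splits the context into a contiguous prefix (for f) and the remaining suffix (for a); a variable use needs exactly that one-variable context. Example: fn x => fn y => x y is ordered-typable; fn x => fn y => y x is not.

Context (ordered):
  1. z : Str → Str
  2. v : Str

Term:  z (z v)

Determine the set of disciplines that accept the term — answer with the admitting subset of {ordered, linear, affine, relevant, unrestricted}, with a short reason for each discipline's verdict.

admitted in: relevant, unrestricted
usage: z: 2×; v: 1×
uses in reading order: z, z, v
typing: well-typed at Str
ordered ✗ (uses contraction: z ×2)
linear ✗ (uses contraction: z ×2)
affine ✗ (uses contraction: z ×2)
relevant ✓ (z, v: all used, weakening unneeded)
unrestricted ✓ (type-checks (Str) and nothing is barred)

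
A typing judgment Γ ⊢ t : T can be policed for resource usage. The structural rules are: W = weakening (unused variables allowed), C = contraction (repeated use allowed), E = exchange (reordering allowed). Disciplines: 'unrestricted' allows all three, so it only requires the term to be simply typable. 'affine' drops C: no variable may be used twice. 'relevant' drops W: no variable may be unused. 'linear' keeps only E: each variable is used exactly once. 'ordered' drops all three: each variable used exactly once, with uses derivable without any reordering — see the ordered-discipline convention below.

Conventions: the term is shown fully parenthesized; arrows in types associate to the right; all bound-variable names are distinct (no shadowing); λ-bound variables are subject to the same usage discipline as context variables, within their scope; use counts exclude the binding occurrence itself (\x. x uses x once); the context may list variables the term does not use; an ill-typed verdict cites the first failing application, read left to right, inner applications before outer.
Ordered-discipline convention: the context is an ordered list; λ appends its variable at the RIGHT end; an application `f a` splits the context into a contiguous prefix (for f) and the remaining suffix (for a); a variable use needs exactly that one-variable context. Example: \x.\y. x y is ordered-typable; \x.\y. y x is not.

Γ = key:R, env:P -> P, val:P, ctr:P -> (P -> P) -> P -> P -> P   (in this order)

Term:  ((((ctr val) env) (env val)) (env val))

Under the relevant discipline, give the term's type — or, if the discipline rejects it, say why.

not well-typed under relevant — key left unused
variable uses: key=0, env=3, val=3, ctr=1
order of uses: ctr, val, env, env, val, env, val
typing: well-typed — term : P
across the five disciplines: ordered ✗ · linear ✗ · affine ✗ · relevant ✗ · unrestricted ✓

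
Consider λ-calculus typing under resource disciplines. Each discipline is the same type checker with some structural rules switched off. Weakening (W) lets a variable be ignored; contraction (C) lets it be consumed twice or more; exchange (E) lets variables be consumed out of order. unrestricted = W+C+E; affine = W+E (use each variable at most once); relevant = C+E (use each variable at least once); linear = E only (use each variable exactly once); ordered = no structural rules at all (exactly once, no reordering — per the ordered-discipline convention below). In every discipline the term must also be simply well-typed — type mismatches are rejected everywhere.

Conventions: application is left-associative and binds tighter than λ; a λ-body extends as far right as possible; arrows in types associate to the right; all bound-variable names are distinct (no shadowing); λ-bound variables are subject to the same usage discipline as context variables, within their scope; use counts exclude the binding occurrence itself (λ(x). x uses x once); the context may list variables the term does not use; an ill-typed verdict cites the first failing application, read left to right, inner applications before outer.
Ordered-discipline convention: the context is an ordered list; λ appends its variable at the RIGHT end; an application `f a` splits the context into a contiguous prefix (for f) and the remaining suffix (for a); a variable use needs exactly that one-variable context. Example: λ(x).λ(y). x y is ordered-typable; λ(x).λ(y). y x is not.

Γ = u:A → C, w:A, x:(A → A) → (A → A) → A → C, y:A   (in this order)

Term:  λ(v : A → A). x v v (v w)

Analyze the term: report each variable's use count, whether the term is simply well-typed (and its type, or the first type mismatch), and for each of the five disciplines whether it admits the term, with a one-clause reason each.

use counts: u ×0, w ×1, x ×1, y ×0, v (bound) ×3
uses in reading order: x, v, v, v, w
typing: ✓ — (A → A) → C
ordered ✗ (v ×3 used more than once (contraction); needs weakening: u, y unused)
linear ✗ (v ×3 used more than once (contraction); needs weakening: u, y unused)
affine ✗ (v ×3 used more than once (contraction))
relevant ✗ (needs weakening: u, y unused)
unrestricted ✓ (well-typed at (A → A) → C; no restrictions here)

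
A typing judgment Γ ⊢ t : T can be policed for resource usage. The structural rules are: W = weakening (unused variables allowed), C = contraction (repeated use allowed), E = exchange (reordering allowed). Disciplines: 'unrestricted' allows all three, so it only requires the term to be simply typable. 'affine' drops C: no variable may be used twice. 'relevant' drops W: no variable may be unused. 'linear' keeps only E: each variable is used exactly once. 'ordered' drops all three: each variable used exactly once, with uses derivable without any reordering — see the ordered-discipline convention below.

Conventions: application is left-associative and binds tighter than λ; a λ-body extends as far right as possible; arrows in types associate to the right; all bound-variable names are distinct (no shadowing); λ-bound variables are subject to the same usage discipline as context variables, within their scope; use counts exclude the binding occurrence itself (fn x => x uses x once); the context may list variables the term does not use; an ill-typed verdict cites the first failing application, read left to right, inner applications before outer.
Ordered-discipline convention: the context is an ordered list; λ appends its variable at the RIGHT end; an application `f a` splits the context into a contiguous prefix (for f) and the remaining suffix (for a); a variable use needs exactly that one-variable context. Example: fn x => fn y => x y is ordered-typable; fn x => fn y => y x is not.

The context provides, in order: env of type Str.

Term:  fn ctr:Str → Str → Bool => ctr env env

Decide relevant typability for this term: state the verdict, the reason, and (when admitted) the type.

yes — at least one use each (env, ctr); term : (Str → Str → Bool) → Bool
usage: env=2, ctr (λ-bound)=1
order of uses: ctr, env, env
typing: well-typed — term : (Str → Str → Bool) → Bool
summary: ordered ✗, linear ✗, affine ✗, relevant ✓, unrestricted ✓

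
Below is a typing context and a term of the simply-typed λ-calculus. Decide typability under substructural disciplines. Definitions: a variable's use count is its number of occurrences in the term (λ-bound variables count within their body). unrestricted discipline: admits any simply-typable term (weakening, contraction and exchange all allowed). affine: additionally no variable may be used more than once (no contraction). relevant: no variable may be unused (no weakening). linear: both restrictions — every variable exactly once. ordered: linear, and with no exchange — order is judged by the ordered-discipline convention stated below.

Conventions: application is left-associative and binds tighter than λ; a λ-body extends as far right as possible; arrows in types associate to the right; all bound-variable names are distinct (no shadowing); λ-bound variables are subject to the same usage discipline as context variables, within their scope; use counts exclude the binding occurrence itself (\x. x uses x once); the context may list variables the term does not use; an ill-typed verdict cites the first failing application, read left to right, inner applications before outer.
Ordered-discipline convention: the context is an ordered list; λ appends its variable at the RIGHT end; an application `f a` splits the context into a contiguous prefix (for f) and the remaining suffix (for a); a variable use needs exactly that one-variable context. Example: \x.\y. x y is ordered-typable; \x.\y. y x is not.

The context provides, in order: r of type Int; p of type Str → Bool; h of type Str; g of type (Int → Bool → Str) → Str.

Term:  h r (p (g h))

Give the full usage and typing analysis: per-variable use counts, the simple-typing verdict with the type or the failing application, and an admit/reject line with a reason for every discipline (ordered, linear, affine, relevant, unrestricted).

usage: r ×1, p ×1, h ×2, g ×1
uses in reading order: h, r, p, g, h
typing: ill-typed: can't apply a value of type Str
ordered ✗ (a type mismatch blocks all five)
linear ✗ (the type mismatch rejects it)
affine ✗ (not simply typable)
relevant ✗ (fails simple typing)
unrestricted ✗ (a type mismatch blocks all five)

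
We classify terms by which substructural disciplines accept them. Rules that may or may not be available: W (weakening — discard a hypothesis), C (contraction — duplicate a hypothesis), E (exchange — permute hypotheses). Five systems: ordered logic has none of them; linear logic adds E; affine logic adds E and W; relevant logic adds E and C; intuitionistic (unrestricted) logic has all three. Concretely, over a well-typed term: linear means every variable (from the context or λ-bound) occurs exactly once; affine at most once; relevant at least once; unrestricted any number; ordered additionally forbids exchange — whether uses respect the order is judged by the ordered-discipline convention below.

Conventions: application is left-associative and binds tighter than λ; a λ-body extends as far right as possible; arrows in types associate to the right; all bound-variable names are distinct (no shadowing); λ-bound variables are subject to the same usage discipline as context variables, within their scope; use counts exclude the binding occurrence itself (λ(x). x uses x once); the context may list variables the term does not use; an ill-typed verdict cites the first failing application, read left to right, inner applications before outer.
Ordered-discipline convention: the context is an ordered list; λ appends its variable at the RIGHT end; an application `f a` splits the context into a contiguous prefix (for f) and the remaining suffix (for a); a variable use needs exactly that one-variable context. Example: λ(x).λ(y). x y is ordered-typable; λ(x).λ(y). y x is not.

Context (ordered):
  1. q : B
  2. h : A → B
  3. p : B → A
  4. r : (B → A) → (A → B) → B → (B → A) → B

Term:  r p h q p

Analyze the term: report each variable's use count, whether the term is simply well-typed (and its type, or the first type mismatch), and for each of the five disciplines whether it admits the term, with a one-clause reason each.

variable uses: q=1; h=1; p=2; r=1
order of uses: r, p, h, q, p
typing: ✓ — B
ordered ✗ (p ×2 used more than once (contraction))
linear ✗ (p ×2 used more than once (contraction))
affine ✗ (p ×2 used more than once (contraction))
relevant ✓ (none of q, h, p, r goes unused)
unrestricted ✓ (well-typed at B; no restrictions here)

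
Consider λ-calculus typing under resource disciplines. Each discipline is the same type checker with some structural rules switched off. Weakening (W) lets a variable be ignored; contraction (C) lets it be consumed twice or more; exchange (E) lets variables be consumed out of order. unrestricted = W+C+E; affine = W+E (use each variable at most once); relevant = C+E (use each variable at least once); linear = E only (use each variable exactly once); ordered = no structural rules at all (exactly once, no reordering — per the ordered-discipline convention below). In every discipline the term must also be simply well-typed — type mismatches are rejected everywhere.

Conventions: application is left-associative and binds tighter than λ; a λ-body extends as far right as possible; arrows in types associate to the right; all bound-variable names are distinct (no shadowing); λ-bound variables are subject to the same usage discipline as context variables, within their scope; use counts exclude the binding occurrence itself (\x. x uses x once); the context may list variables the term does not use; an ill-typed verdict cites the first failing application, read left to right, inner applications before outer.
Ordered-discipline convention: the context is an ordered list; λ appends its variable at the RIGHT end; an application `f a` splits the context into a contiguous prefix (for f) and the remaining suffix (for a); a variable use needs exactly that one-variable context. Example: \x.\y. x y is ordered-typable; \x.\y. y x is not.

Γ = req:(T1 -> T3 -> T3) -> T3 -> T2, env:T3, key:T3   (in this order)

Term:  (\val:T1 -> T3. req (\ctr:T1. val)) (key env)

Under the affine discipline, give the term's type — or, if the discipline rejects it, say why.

not well-typed under affine — a type mismatch blocks all five
counts: req: 1×, env: 1×, key: 1×, val (bound): 1×, ctr (bound): 0×
left-to-right use order: req, val, key, env
typing: ill-typed: argument of type T1 -> T1 -> T3 where T1 -> T3 -> T3 is required
per-discipline verdicts: ordered ✗ · linear ✗ · affine ✗ · relevant ✗ · unrestricted ✗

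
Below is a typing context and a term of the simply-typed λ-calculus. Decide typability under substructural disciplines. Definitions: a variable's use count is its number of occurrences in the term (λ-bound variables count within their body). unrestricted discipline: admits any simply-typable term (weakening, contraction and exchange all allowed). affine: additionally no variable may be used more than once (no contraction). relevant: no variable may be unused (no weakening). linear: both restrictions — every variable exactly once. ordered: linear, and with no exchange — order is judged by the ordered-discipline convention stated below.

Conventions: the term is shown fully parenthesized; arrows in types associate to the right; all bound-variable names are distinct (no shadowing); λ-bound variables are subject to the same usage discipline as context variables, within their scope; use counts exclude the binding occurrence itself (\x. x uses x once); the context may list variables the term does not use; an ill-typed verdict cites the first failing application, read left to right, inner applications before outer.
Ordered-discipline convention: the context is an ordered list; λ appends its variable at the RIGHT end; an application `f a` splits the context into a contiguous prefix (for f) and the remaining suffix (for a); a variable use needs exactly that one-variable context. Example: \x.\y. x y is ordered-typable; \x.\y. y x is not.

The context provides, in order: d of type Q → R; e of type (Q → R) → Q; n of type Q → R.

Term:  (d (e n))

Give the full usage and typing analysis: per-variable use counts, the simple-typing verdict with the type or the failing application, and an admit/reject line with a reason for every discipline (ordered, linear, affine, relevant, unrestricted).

usage: d=1, e=1, n=1
use order (left to right): d, e, n
typing: ✓ — R
ordered: ✓ — one use each (d, e, n); ordered split holds
linear: ✓ — d, e, n: one use apiece
affine: ✓ — d, e, n: no repeats, contraction unneeded
relevant: ✓ — d, e, n: all used, weakening unneeded
unrestricted: ✓ — typability at R is all that's needed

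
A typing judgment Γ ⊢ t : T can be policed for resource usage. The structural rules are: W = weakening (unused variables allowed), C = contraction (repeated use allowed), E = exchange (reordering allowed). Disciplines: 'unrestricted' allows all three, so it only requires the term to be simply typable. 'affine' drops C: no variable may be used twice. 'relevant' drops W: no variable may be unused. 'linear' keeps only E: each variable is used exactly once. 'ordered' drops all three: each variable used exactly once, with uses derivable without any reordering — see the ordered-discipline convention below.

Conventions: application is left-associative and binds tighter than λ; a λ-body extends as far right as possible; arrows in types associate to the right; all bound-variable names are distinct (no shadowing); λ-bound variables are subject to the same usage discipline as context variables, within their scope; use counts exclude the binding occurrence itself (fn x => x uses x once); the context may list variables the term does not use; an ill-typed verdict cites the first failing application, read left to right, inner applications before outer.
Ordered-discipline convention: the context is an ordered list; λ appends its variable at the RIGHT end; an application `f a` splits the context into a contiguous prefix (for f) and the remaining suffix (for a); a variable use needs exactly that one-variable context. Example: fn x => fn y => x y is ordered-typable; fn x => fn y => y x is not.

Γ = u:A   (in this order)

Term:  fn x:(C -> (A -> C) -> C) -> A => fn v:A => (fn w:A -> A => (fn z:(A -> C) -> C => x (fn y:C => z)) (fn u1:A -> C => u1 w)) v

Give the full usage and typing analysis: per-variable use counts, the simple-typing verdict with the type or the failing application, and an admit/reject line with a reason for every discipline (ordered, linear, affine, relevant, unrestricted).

use counts: u: 0×, x (bound): 1×, v (bound): 1×, w (bound): 1×, z (bound): 1×, y (bound): 0×, u1 (bound): 1×
uses in reading order: x, z, u1, w, v
typing: ill-typed: an application expects A but receives A -> A
ordered: ✗, fails simple typing
linear: ✗, a type mismatch blocks all five
affine: ✗, the type mismatch rejects it
relevant: ✗, not simply typable
unrestricted: ✗, fails simple typing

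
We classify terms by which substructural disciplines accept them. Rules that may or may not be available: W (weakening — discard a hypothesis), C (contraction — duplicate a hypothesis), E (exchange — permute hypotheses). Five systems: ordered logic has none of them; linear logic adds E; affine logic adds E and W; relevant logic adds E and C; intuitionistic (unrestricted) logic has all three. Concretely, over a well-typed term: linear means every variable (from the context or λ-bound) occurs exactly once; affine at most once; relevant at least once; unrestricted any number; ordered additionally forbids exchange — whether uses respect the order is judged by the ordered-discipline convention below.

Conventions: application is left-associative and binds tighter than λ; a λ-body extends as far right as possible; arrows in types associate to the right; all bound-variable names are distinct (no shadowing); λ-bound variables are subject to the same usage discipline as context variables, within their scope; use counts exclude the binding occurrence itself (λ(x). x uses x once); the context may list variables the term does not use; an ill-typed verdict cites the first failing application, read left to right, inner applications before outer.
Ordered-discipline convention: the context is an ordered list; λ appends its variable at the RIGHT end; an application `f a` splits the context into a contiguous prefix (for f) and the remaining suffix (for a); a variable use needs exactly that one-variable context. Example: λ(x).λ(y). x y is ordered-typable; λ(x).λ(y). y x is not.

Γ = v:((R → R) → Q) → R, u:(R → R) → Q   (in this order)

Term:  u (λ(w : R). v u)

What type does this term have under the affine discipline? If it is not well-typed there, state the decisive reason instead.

not well-typed under affine — uses contraction: u ×2
variable uses: v ×1, u ×2, w (bound) ×0
uses in reading order: u, v, u
typing: ✓ — Q
per-discipline verdicts: ordered ✗, linear ✗, affine ✗, relevant ✗, unrestricted ✓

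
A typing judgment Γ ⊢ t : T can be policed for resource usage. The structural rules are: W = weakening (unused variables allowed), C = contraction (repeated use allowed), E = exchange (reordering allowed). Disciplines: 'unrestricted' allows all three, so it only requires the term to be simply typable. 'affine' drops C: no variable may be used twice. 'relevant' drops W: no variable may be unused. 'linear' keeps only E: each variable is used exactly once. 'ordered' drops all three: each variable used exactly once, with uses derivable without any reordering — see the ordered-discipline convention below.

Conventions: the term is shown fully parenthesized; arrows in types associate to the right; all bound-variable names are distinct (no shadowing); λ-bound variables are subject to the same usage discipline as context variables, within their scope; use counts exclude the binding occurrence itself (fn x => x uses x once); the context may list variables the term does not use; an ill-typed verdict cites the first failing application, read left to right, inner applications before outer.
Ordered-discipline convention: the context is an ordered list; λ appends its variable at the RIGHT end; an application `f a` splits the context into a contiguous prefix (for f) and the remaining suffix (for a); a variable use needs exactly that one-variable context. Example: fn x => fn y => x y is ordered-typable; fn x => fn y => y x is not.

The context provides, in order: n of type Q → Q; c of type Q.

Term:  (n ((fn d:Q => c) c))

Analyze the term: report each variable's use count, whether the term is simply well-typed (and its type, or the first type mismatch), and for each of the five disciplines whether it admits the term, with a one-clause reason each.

variable uses: n ×1, c ×2, d (bound) ×0
uses in reading order: n, c, c
typing: the term checks, with type Q
ordered: ✗, c ×2 used more than once (contraction); unused: d — weakening required
linear: ✗, c ×2 used more than once (contraction); unused: d — weakening required
affine: ✗, c ×2 used more than once (contraction)
relevant: ✗, unused: d — weakening required
unrestricted: ✓, typability at Q is all that's needed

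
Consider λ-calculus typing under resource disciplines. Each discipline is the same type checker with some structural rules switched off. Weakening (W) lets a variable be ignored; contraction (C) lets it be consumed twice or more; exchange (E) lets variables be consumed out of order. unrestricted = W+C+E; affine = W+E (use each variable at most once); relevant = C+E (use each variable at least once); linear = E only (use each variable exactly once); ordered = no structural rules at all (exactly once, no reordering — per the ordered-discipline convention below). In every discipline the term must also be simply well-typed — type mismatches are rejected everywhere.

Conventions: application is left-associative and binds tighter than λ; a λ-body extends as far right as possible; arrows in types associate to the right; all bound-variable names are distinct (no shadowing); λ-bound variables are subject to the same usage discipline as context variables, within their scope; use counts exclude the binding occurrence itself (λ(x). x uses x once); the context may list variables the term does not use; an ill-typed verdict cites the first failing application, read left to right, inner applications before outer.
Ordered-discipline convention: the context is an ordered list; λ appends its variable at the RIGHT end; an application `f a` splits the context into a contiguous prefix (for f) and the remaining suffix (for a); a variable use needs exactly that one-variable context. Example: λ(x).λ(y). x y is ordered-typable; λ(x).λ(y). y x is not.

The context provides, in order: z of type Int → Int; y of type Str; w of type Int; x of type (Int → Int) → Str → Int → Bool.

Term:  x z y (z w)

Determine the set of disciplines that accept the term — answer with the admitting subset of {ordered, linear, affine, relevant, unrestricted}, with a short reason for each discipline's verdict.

admitted in: relevant, unrestricted
counts: z: 2; y: 1; w: 1; x: 1
use order (left to right): x, z, y, z, w
typing: well-typed at Bool
ordered ✗ (needs contraction — z ×2)
linear ✗ (needs contraction — z ×2)
affine ✗ (needs contraction — z ×2)
relevant ✓ (z, y, w, x: all used, weakening unneeded)
unrestricted ✓ (well-typed at Bool; no restrictions here)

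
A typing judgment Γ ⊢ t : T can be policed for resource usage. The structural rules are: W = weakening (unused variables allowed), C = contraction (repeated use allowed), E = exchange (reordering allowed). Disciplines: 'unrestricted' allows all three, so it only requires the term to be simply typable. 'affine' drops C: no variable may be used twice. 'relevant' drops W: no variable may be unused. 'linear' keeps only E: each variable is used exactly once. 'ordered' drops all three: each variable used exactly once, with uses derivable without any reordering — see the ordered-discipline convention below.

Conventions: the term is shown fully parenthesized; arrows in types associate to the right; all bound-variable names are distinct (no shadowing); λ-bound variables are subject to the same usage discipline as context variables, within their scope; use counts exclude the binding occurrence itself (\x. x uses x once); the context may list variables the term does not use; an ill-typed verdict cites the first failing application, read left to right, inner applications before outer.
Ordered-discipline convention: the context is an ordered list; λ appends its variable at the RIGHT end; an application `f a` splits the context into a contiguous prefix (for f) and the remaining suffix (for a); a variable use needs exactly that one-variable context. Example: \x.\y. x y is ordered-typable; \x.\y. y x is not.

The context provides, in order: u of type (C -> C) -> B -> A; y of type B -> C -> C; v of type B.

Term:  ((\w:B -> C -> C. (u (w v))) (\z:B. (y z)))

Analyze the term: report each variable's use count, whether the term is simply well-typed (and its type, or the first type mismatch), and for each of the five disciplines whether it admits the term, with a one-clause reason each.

variable uses: u: 1; y: 1; v: 1; w (λ-bound): 1; z (λ-bound): 1
use order (left to right): u, w, v, y, z
typing: the term checks, with type B -> A
ordered ✗ (no contiguous prefix/suffix split fits u, w, v, y, z)
linear ✓ (each of u, y, v, w, z used exactly once)
affine ✓ (u, y, v, w, z: no repeats, contraction unneeded)
relevant ✓ (every one of u, y, v, w, z appears)
unrestricted ✓ (simply typable at B -> A; W, C, E all held)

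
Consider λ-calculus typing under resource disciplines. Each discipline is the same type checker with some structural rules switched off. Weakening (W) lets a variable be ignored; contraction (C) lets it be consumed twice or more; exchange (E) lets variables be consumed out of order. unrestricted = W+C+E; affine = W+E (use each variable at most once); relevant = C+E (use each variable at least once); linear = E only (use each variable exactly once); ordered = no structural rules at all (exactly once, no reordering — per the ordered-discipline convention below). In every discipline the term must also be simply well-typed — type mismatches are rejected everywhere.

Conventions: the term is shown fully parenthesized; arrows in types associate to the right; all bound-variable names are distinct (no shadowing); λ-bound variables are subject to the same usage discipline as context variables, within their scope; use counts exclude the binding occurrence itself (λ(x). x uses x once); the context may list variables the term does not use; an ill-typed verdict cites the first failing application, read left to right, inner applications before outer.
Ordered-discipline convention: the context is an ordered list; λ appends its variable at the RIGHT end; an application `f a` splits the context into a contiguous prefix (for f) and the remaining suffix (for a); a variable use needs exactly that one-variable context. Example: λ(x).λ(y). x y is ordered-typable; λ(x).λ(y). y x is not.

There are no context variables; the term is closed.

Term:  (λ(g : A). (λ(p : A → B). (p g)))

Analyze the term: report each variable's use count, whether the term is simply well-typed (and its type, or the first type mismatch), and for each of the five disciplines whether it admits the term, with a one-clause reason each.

counts: g [bound]: 1×; p [bound]: 1×
order of uses: p, g
typing: well-typed at A → (A → B) → B
ordered: ✗ — use order p, g needs exchange
linear: ✓ — each of g, p used exactly once
affine: ✓ — none of g, p used more than once
relevant: ✓ — g, p: all used, weakening unneeded
unrestricted: ✓ — typability at A → (A → B) → B is all that's needed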